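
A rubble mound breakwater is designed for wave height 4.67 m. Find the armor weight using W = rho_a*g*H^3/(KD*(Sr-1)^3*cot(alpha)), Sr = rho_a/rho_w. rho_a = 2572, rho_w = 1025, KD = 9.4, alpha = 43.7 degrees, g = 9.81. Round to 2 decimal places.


Sr = rho_a / rho_w = 2572 / 1025 = 2.509268
(Sr - 1) = 1.509268
(Sr - 1)^3 = 3.437948
cot(43.7) = 1 / tan(43.7) = 1 / 0.955621 = 1.046440
Numerator = 2572 * 9.81 * 4.67^3 = 2569748.4533
Denominator = 9.4 * 3.437948 * 1.046440 = 33.817510
W = 2569748.4533 / 33.817510
W = 75988.70 N

75988.70


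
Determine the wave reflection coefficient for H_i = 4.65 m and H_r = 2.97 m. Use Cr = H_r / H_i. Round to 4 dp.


Cr = H_r / H_i
Cr = 2.97 / 4.65
Cr = 0.6387

0.6387


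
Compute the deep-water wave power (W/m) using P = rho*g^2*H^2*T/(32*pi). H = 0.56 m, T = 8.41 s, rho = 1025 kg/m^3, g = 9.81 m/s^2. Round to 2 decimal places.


P = rho * g^2 * H^2 * T / (32 * pi)
P = 1025 * 9.81^2 * 0.56^2 * 8.41 / (32 * pi)
P = 1025 * 96.2361 * 0.3136 * 8.41 / 100.53096
P = 2587.82 W/m

2587.82


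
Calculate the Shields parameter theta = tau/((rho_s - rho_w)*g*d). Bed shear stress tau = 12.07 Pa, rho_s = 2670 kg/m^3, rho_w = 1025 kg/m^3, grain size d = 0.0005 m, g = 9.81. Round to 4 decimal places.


theta = tau / ((rho_s - rho_w) * g * d)
rho_s - rho_w = 2670 - 1025 = 1645
Denominator = 1645 * 9.81 * 0.0005 = 8.068725
theta = 12.07 / 8.068725
theta = 1.4959

1.4959


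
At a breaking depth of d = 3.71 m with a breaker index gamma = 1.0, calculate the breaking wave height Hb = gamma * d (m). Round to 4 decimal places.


Hb = gamma * d
Hb = 1.0 * 3.71
Hb = 3.7100 m

3.7100


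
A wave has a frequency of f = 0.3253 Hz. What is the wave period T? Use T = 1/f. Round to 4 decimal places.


T = 1 / f
T = 1 / 0.3253
T = 3.0741 s

3.0741


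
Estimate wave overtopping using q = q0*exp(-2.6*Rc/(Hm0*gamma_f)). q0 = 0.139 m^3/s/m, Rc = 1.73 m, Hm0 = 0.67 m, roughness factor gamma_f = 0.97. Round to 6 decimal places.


q = q0 * exp(-2.6 * Rc / (Hm0 * gamma_f))
Exponent = -2.6 * 1.73 / (0.67 * 0.97)
= -2.6 * 1.73 / 0.6499
= -6.921065
exp(-6.921065) = 0.000987
q = 0.139 * 0.000987
q = 0.000137 m^3/s/m

0.000137


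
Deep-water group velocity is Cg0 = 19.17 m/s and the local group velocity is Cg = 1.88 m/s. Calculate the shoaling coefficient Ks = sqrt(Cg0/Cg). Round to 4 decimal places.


Ks = sqrt(Cg0 / Cg)
Ks = sqrt(19.17 / 1.88)
Ks = sqrt(10.1968)
Ks = 3.1932

3.1932


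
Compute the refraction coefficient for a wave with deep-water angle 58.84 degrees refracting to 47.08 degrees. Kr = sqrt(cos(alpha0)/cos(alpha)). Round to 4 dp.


Kr = sqrt(cos(alpha0) / cos(alpha))
cos(58.84) = 0.517430
cos(47.08) = 0.680977
Kr = sqrt(0.517430 / 0.680977)
Kr = sqrt(0.759835)
Kr = 0.8717

0.8717


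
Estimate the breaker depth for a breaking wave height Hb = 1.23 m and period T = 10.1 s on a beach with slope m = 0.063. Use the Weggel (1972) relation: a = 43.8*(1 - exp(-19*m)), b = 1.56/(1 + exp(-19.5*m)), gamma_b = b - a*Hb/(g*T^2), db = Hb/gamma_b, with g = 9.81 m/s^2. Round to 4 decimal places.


a = 43.8 * (1 - exp(-19 * m))
exp(-19 * 0.063) = exp(-1.1970) = 0.302099
a = 43.8 * (1 - 0.302099) = 30.568057
b = 1.56 / (1 + exp(-19.5 * m))
exp(-19.5 * 0.063) = exp(-1.2285) = 0.292731
b = 1.56 / (1 + 0.292731) = 1.206747
Hb / (g * T^2) = 1.23 / (9.81 * 10.1^2) = 1.23 / 1000.7181 = 0.00122912
gamma_b = b - a * Hb/(g*T^2) = 1.206747 - 30.568057 * 0.00122912 = 1.169176
db = Hb / gamma_b = 1.23 / 1.169176
db = 1.0520 m

1.0520


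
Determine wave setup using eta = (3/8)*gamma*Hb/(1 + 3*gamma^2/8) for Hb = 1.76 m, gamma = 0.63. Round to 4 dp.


eta = (3/8) * gamma * Hb / (1 + 3*gamma^2/8)
Numerator = (3/8) * 0.63 * 1.76 = 0.415800
Denominator = 1 + 3*0.63^2/8 = 1 + 0.148838 = 1.148838
eta = 0.415800 / 1.148838
eta = 0.3619 m

0.3619


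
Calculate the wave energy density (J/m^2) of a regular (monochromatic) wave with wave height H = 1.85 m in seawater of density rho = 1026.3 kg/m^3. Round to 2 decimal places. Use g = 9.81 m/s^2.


E = (1/8) * rho * g * H^2
E = (1/8) * 1026.3 * 9.81 * 1.85^2
E = 0.125 * 1026.3 * 9.81 * 3.4225
E = 4307.22 J/m^2

4307.22


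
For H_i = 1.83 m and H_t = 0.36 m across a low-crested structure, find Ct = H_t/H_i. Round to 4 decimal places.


Ct = H_t / H_i
Ct = 0.36 / 1.83
Ct = 0.1967

0.1967


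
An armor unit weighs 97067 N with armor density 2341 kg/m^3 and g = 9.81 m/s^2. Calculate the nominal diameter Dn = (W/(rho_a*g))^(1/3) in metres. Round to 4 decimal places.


V = W / (rho_a * g)
V = 97067 / (2341 * 9.81)
V = 97067 / 22965.21
V = 4.226698 m^3
Dn = V^(1/3) = 4.226698^(1/3)
Dn = 1.6168 m

1.6168


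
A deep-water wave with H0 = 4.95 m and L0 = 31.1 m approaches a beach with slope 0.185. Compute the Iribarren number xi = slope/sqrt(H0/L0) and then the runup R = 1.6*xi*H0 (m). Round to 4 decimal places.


xi = slope / sqrt(H0/L0)
H0/L0 = 4.95/31.1 = 0.159164
sqrt(0.159164) = 0.398954
xi = 0.185 / 0.398954 = 0.463713
R = 1.6 * xi * H0 = 1.6 * 0.463713 * 4.95
R = 3.6726 m

3.6726


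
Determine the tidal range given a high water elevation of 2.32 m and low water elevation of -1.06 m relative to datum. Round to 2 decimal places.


Tidal range = High water - Low water
Tidal range = 2.32 - (-1.06)
Tidal range = 3.38 m

3.38


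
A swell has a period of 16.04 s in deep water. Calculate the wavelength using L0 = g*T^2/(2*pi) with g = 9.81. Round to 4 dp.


L0 = g * T^2 / (2 * pi)
L0 = 9.81 * 16.04^2 / (2 * pi)
L0 = 9.81 * 257.2816 / 6.28319
L0 = 2523.9325 / 6.28319
L0 = 401.6963 m

401.6963


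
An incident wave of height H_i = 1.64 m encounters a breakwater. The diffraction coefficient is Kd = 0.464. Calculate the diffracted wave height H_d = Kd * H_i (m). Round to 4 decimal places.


H_d = Kd * H_i
H_d = 0.464 * 1.64
H_d = 0.7610 m

0.7610


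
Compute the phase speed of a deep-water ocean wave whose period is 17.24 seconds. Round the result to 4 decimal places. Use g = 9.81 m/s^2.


We use the deep-water celerity formula:
C = g * T / (2 * pi)
C = 9.81 * 17.24 / (2 * 3.14159...)
C = 169.124400 / 6.283185
C = 26.9170 m/s

26.9170


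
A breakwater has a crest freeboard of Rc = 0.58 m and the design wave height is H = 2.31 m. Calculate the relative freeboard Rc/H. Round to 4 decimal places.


Relative freeboard = Rc / H
= 0.58 / 2.31
= 0.2511

0.2511


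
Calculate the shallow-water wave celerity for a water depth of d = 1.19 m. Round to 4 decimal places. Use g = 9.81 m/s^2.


Using the shallow-water approximation:
C = sqrt(g * d) = sqrt(9.81 * 1.19)
C = sqrt(11.6739)
C = 3.4167 m/s

3.4167


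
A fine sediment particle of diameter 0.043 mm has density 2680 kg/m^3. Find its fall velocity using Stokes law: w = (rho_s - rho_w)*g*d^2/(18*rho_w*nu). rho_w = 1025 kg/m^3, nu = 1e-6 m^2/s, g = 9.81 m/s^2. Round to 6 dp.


w = (rho_s - rho_w) * g * d^2 / (18 * rho_w * nu)
d = 0.043 mm = 0.000043 m
rho_s - rho_w = 2680 - 1025 = 1655
Numerator = 1655 * 9.81 * (0.000043)^2 = 0.000030019532
Denominator = 18 * 1025 * 1e-6 = 0.018450
w = 0.001627 m/s

0.001627


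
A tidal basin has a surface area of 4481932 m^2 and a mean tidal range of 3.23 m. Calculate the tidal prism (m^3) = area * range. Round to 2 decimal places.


Tidal prism = Area * Tidal range
P = 4481932 * 3.23
P = 14476640.36 m^3

14476640.36


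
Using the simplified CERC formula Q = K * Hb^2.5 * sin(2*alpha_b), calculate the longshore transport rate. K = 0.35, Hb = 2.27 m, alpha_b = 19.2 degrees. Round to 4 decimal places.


Q = K * Hb^2.5 * sin(2 * alpha_b)
Hb^2.5 = 2.27^2.5 = 7.763627
sin(2 * 19.2) = sin(38.4) = 0.621148
Q = 0.35 * 7.763627 * 0.621148
Q = 1.6878 m^3/s

1.6878


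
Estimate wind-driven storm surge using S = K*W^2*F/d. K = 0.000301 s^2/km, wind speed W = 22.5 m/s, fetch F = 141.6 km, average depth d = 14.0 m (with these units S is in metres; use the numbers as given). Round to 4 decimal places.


S = K * W^2 * F / d
W^2 = 22.5^2 = 506.25
S = 0.000301 * 506.25 * 141.6 / 14.0
Numerator = 0.000301 * 506.25 * 141.6 = 21.577185
S = 21.577185 / 14.0 = 1.5412 m

1.5412


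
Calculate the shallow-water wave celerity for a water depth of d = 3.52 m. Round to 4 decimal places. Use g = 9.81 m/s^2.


Using the shallow-water approximation:
C = sqrt(g * d) = sqrt(9.81 * 3.52)
C = sqrt(34.5312)
C = 5.8763 m/s

5.8763


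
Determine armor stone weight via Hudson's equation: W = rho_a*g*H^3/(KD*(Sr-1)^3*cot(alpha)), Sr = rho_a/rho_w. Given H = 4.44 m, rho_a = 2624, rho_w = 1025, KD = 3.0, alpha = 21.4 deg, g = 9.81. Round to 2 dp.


Sr = rho_a / rho_w = 2624 / 1025 = 2.560000
(Sr - 1) = 1.560000
(Sr - 1)^3 = 3.796416
cot(21.4) = 1 / tan(21.4) = 1 / 0.391896 = 2.551699
Numerator = 2624 * 9.81 * 4.44^3 = 2253106.6450
Denominator = 3.0 * 3.796416 * 2.551699 = 29.061936
W = 2253106.6450 / 29.061936
W = 77527.76 N

77527.76


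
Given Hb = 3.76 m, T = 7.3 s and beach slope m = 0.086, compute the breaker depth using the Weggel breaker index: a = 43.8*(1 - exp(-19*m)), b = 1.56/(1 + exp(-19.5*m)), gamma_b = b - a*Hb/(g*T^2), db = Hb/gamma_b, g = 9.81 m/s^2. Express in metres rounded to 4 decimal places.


a = 43.8 * (1 - exp(-19 * m))
exp(-19 * 0.086) = exp(-1.6340) = 0.195147
a = 43.8 * (1 - 0.195147) = 35.252543
b = 1.56 / (1 + exp(-19.5 * m))
exp(-19.5 * 0.086) = exp(-1.6770) = 0.186934
b = 1.56 / (1 + 0.186934) = 1.314311
Hb / (g * T^2) = 3.76 / (9.81 * 7.3^2) = 3.76 / 522.7749 = 0.00719239
gamma_b = b - a * Hb/(g*T^2) = 1.314311 - 35.252543 * 0.00719239 = 1.060761
db = Hb / gamma_b = 3.76 / 1.060761
db = 3.5446 m

3.5446


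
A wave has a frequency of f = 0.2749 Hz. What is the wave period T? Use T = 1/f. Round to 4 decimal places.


T = 1 / f
T = 1 / 0.2749
T = 3.6377 s

3.6377


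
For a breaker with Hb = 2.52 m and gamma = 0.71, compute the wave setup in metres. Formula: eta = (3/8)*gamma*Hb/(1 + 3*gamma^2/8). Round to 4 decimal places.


eta = (3/8) * gamma * Hb / (1 + 3*gamma^2/8)
Numerator = (3/8) * 0.71 * 2.52 = 0.670950
Denominator = 1 + 3*0.71^2/8 = 1 + 0.189038 = 1.189038
eta = 0.670950 / 1.189038
eta = 0.5643 m

0.5643


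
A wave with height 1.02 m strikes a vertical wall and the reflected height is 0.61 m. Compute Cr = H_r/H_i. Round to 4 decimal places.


Cr = H_r / H_i
Cr = 0.61 / 1.02
Cr = 0.5980

0.5980


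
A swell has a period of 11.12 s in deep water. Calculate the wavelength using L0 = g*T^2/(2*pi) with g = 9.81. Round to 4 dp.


L0 = g * T^2 / (2 * pi)
L0 = 9.81 * 11.12^2 / (2 * pi)
L0 = 9.81 * 123.6544 / 6.28319
L0 = 1213.0497 / 6.28319
L0 = 193.0629 m

193.0629


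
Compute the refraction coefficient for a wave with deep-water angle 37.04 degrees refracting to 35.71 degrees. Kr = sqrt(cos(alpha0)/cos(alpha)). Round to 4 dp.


Kr = sqrt(cos(alpha0) / cos(alpha))
cos(37.04) = 0.798215
cos(35.71) = 0.811982
Kr = sqrt(0.798215 / 0.811982)
Kr = sqrt(0.983046)
Kr = 0.9915

0.9915


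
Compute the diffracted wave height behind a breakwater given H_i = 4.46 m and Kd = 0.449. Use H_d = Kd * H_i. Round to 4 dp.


H_d = Kd * H_i
H_d = 0.449 * 4.46
H_d = 2.0025 m

2.0025


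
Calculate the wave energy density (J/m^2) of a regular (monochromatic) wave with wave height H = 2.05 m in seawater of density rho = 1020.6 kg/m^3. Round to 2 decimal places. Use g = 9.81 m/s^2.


E = (1/8) * rho * g * H^2
E = (1/8) * 1020.6 * 9.81 * 2.05^2
E = 0.125 * 1020.6 * 9.81 * 4.2025
E = 5259.47 J/m^2

5259.47


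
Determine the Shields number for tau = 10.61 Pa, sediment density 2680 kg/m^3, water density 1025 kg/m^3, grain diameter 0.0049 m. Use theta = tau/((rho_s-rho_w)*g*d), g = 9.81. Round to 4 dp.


theta = tau / ((rho_s - rho_w) * g * d)
rho_s - rho_w = 2680 - 1025 = 1655
Denominator = 1655 * 9.81 * 0.0049 = 79.554195
theta = 10.61 / 79.554195
theta = 0.1334

0.1334


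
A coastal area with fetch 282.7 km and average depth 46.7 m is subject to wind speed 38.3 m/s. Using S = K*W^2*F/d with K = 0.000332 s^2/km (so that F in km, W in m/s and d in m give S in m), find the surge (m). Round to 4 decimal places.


S = K * W^2 * F / d
W^2 = 38.3^2 = 1466.89
S = 0.000332 * 1466.89 * 282.7 / 46.7
Numerator = 0.000332 * 1466.89 * 282.7 = 137.677015
S = 137.677015 / 46.7 = 2.9481 m

2.9481


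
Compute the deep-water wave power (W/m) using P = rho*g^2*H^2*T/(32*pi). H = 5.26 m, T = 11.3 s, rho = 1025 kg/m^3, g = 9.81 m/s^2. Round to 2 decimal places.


P = rho * g^2 * H^2 * T / (32 * pi)
P = 1025 * 9.81^2 * 5.26^2 * 11.3 / (32 * pi)
P = 1025 * 96.2361 * 27.6676 * 11.3 / 100.53096
P = 306769.35 W/m

306769.35


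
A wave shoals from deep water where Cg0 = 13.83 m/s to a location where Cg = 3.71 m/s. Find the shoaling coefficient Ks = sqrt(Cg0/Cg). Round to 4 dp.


Ks = sqrt(Cg0 / Cg)
Ks = sqrt(13.83 / 3.71)
Ks = sqrt(3.7278)
Ks = 1.9307

1.9307


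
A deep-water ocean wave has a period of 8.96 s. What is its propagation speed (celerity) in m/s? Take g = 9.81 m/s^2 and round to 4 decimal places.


We use the deep-water celerity formula:
C = g * T / (2 * pi)
C = 9.81 * 8.96 / (2 * 3.14159...)
C = 87.897600 / 6.283185
C = 13.9893 m/s

13.9893


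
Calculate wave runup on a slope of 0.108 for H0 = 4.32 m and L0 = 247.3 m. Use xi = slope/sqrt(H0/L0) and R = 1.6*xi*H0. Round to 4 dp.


xi = slope / sqrt(H0/L0)
H0/L0 = 4.32/247.3 = 0.017469
sqrt(0.017469) = 0.132169
xi = 0.108 / 0.132169 = 0.817135
R = 1.6 * xi * H0 = 1.6 * 0.817135 * 4.32
R = 5.6480 m

5.6480


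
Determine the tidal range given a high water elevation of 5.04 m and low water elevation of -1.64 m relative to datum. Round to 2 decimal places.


Tidal range = High water - Low water
Tidal range = 5.04 - (-1.64)
Tidal range = 6.68 m

6.68


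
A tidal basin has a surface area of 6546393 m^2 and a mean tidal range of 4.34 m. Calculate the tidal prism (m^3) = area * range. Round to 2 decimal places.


Tidal prism = Area * Tidal range
P = 6546393 * 4.34
P = 28411345.62 m^3

28411345.62


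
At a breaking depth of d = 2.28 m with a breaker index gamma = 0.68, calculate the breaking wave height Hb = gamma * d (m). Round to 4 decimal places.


Hb = gamma * d
Hb = 0.68 * 2.28
Hb = 1.5504 m

1.5504


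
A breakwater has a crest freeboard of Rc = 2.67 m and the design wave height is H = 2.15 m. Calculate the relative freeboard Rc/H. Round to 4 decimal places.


Relative freeboard = Rc / H
= 2.67 / 2.15
= 1.2419

1.2419


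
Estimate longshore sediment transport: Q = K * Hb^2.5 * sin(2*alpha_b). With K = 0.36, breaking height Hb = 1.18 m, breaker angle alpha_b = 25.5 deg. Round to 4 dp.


Q = K * Hb^2.5 * sin(2 * alpha_b)
Hb^2.5 = 1.18^2.5 = 1.512534
sin(2 * 25.5) = sin(51.0) = 0.777146
Q = 0.36 * 1.512534 * 0.777146
Q = 0.4232 m^3/s

0.4232


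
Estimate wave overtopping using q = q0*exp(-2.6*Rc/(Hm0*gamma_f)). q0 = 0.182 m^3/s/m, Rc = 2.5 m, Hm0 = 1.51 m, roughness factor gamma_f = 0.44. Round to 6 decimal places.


q = q0 * exp(-2.6 * Rc / (Hm0 * gamma_f))
Exponent = -2.6 * 2.5 / (1.51 * 0.44)
= -2.6 * 2.5 / 0.6644
= -9.783263
exp(-9.783263) = 0.000056
q = 0.182 * 0.000056
q = 0.000010 m^3/s/m

0.000010


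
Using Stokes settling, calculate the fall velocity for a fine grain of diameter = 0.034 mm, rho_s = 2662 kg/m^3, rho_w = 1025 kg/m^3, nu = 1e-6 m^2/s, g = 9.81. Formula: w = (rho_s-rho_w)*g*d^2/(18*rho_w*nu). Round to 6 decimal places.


w = (rho_s - rho_w) * g * d^2 / (18 * rho_w * nu)
d = 0.034 mm = 0.000034 m
rho_s - rho_w = 2662 - 1025 = 1637
Numerator = 1637 * 9.81 * (0.000034)^2 = 0.000018564169
Denominator = 18 * 1025 * 1e-6 = 0.018450
w = 0.001006 m/s

0.001006


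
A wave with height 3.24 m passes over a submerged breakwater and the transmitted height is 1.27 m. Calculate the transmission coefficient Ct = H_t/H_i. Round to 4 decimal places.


Ct = H_t / H_i
Ct = 1.27 / 3.24
Ct = 0.3920

0.3920


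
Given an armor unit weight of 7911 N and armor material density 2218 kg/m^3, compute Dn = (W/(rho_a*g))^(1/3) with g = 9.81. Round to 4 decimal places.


V = W / (rho_a * g)
V = 7911 / (2218 * 9.81)
V = 7911 / 21758.58
V = 0.363581 m^3
Dn = V^(1/3) = 0.363581^(1/3)
Dn = 0.7137 m

0.7137


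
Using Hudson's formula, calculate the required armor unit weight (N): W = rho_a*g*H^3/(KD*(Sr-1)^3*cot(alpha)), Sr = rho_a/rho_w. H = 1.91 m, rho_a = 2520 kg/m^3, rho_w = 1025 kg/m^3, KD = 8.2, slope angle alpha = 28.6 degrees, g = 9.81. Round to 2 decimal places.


Sr = rho_a / rho_w = 2520 / 1025 = 2.458537
(Sr - 1) = 1.458537
(Sr - 1)^3 = 3.102787
cot(28.6) = 1 / tan(28.6) = 1 / 0.545218 = 1.834130
Numerator = 2520 * 9.81 * 1.91^3 = 172254.1326
Denominator = 8.2 * 3.102787 * 1.834130 = 46.665496
W = 172254.1326 / 46.665496
W = 3691.25 N

3691.25


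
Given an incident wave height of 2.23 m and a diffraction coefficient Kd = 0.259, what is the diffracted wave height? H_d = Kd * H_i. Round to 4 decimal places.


H_d = Kd * H_i
H_d = 0.259 * 2.23
H_d = 0.5776 m

0.5776


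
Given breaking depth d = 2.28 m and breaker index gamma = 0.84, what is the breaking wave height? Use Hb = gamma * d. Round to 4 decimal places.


Hb = gamma * d
Hb = 0.84 * 2.28
Hb = 1.9152 m

1.9152


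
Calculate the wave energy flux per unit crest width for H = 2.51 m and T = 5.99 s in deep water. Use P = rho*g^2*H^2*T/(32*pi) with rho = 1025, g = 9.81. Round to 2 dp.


P = rho * g^2 * H^2 * T / (32 * pi)
P = 1025 * 9.81^2 * 2.51^2 * 5.99 / (32 * pi)
P = 1025 * 96.2361 * 6.3001 * 5.99 / 100.53096
P = 37028.51 W/m

37028.51


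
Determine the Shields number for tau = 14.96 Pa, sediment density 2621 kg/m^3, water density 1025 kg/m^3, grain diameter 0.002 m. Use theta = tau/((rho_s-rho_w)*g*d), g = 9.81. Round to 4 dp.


theta = tau / ((rho_s - rho_w) * g * d)
rho_s - rho_w = 2621 - 1025 = 1596
Denominator = 1596 * 9.81 * 0.002 = 31.313520
theta = 14.96 / 31.313520
theta = 0.4777

0.4777


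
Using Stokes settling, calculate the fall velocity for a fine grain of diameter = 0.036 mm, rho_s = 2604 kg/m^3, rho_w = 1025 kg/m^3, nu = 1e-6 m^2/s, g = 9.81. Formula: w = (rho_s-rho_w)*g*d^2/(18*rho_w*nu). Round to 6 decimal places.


w = (rho_s - rho_w) * g * d^2 / (18 * rho_w * nu)
d = 0.036 mm = 0.000036 m
rho_s - rho_w = 2604 - 1025 = 1579
Numerator = 1579 * 9.81 * (0.000036)^2 = 0.000020075027
Denominator = 18 * 1025 * 1e-6 = 0.018450
w = 0.001088 m/s

0.001088


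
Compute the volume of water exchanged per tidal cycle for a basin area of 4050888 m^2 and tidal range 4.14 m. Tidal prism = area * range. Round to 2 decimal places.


Tidal prism = Area * Tidal range
P = 4050888 * 4.14
P = 16770676.32 m^3

16770676.32


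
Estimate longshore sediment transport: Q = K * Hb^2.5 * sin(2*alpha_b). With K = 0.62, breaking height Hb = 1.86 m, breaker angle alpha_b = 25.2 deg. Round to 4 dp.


Q = K * Hb^2.5 * sin(2 * alpha_b)
Hb^2.5 = 1.86^2.5 = 4.718265
sin(2 * 25.2) = sin(50.4) = 0.770513
Q = 0.62 * 4.718265 * 0.770513
Q = 2.2540 m^3/s

2.2540


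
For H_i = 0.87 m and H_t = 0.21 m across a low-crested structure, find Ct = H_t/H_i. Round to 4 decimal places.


Ct = H_t / H_i
Ct = 0.21 / 0.87
Ct = 0.2414

0.2414


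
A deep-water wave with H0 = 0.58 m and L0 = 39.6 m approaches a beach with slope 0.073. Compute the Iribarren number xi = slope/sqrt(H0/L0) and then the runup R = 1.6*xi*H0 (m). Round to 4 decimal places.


xi = slope / sqrt(H0/L0)
H0/L0 = 0.58/39.6 = 0.014646
sqrt(0.014646) = 0.121023
xi = 0.073 / 0.121023 = 0.603193
R = 1.6 * xi * H0 = 1.6 * 0.603193 * 0.58
R = 0.5598 m

0.5598


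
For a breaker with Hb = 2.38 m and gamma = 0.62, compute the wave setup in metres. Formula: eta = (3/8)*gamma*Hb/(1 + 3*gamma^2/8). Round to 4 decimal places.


eta = (3/8) * gamma * Hb / (1 + 3*gamma^2/8)
Numerator = (3/8) * 0.62 * 2.38 = 0.553350
Denominator = 1 + 3*0.62^2/8 = 1 + 0.144150 = 1.144150
eta = 0.553350 / 1.144150
eta = 0.4836 m

0.4836


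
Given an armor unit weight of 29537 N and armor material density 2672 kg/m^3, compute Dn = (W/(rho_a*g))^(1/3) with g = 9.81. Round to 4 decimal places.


V = W / (rho_a * g)
V = 29537 / (2672 * 9.81)
V = 29537 / 26212.32
V = 1.126837 m^3
Dn = V^(1/3) = 1.126837^(1/3)
Dn = 1.0406 m

1.0406


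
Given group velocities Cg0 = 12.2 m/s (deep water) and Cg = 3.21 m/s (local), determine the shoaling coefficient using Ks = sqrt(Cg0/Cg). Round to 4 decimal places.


Ks = sqrt(Cg0 / Cg)
Ks = sqrt(12.2 / 3.21)
Ks = sqrt(3.8006)
Ks = 1.9495

1.9495


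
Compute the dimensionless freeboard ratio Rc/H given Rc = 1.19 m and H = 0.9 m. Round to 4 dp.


Relative freeboard = Rc / H
= 1.19 / 0.9
= 1.3222

1.3222


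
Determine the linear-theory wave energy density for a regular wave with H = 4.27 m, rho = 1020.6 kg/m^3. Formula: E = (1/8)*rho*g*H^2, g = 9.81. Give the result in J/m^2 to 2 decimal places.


E = (1/8) * rho * g * H^2
E = (1/8) * 1020.6 * 9.81 * 4.27^2
E = 0.125 * 1020.6 * 9.81 * 18.2329
E = 22818.67 J/m^2

22818.67


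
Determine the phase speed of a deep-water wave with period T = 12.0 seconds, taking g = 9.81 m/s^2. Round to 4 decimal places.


We use the deep-water celerity formula:
C = g * T / (2 * pi)
C = 9.81 * 12.0 / (2 * 3.14159...)
C = 117.720000 / 6.283185
C = 18.7357 m/s

18.7357


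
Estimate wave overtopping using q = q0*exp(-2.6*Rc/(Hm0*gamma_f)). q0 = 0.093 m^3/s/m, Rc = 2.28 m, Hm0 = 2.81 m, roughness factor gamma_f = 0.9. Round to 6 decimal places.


q = q0 * exp(-2.6 * Rc / (Hm0 * gamma_f))
Exponent = -2.6 * 2.28 / (2.81 * 0.9)
= -2.6 * 2.28 / 2.5290
= -2.344009
exp(-2.344009) = 0.095942
q = 0.093 * 0.095942
q = 0.008923 m^3/s/m

0.008923


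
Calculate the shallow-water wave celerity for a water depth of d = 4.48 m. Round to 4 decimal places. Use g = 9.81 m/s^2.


Using the shallow-water approximation:
C = sqrt(g * d) = sqrt(9.81 * 4.48)
C = sqrt(43.9488)
C = 6.6294 m/s

6.6294


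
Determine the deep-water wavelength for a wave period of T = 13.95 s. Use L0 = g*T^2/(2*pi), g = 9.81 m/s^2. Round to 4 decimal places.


L0 = g * T^2 / (2 * pi)
L0 = 9.81 * 13.95^2 / (2 * pi)
L0 = 9.81 * 194.6025 / 6.28319
L0 = 1909.0505 / 6.28319
L0 = 303.8348 m

303.8348


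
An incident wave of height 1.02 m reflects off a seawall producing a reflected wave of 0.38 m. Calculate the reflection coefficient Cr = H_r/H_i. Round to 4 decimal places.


Cr = H_r / H_i
Cr = 0.38 / 1.02
Cr = 0.3725

0.3725


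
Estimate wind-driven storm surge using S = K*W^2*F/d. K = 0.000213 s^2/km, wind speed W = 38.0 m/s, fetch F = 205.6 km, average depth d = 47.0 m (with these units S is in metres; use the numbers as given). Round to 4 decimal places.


S = K * W^2 * F / d
W^2 = 38.0^2 = 1444.00
S = 0.000213 * 1444.00 * 205.6 / 47.0
Numerator = 0.000213 * 1444.00 * 205.6 = 63.236803
S = 63.236803 / 47.0 = 1.3455 m

1.3455


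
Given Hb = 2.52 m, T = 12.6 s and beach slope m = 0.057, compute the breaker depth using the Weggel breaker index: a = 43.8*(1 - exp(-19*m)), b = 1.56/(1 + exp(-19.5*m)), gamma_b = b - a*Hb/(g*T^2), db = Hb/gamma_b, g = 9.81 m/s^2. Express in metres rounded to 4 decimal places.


a = 43.8 * (1 - exp(-19 * m))
exp(-19 * 0.057) = exp(-1.0830) = 0.338578
a = 43.8 * (1 - 0.338578) = 28.970272
b = 1.56 / (1 + exp(-19.5 * m))
exp(-19.5 * 0.057) = exp(-1.1115) = 0.329065
b = 1.56 / (1 + 0.329065) = 1.173757
Hb / (g * T^2) = 2.52 / (9.81 * 12.6^2) = 2.52 / 1557.4356 = 0.00161804
gamma_b = b - a * Hb/(g*T^2) = 1.173757 - 28.970272 * 0.00161804 = 1.126882
db = Hb / gamma_b = 2.52 / 1.126882
db = 2.2363 m

2.2363


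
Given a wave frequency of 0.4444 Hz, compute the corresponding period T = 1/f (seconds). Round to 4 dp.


T = 1 / f
T = 1 / 0.4444
T = 2.2502 s

2.2502


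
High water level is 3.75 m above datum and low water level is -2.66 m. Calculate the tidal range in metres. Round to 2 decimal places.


Tidal range = High water - Low water
Tidal range = 3.75 - (-2.66)
Tidal range = 6.41 m

6.41


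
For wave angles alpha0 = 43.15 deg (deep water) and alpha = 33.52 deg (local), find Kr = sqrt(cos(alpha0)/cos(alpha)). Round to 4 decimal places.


Kr = sqrt(cos(alpha0) / cos(alpha))
cos(43.15) = 0.729566
cos(33.52) = 0.833693
Kr = sqrt(0.729566 / 0.833693)
Kr = sqrt(0.875101)
Kr = 0.9355

0.9355


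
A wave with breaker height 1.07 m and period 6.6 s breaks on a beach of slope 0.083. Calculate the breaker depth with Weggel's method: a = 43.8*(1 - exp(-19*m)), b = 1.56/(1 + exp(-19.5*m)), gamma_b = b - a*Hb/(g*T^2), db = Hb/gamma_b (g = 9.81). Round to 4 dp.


a = 43.8 * (1 - exp(-19 * m))
exp(-19 * 0.083) = exp(-1.5770) = 0.206594
a = 43.8 * (1 - 0.206594) = 34.751185
b = 1.56 / (1 + exp(-19.5 * m))
exp(-19.5 * 0.083) = exp(-1.6185) = 0.198196
b = 1.56 / (1 + 0.198196) = 1.301958
Hb / (g * T^2) = 1.07 / (9.81 * 6.6^2) = 1.07 / 427.3236 = 0.00250396
gamma_b = b - a * Hb/(g*T^2) = 1.301958 - 34.751185 * 0.00250396 = 1.214942
db = Hb / gamma_b = 1.07 / 1.214942
db = 0.8807 m

0.8807


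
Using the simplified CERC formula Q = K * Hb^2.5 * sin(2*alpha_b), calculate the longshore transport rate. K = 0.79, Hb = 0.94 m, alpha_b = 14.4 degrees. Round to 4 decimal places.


Q = K * Hb^2.5 * sin(2 * alpha_b)
Hb^2.5 = 0.94^2.5 = 0.856682
sin(2 * 14.4) = sin(28.8) = 0.481754
Q = 0.79 * 0.856682 * 0.481754
Q = 0.3260 m^3/s

0.3260


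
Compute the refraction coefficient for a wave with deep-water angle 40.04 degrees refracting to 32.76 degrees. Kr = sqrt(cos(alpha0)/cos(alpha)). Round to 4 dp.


Kr = sqrt(cos(alpha0) / cos(alpha))
cos(40.04) = 0.765596
cos(32.76) = 0.840945
Kr = sqrt(0.765596 / 0.840945)
Kr = sqrt(0.910399)
Kr = 0.9541

0.9541


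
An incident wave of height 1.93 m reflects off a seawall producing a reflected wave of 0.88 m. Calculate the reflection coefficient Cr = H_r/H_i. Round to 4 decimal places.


Cr = H_r / H_i
Cr = 0.88 / 1.93
Cr = 0.4560

0.4560


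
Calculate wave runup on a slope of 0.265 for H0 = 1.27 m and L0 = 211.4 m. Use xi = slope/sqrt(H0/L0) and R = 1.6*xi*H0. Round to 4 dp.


xi = slope / sqrt(H0/L0)
H0/L0 = 1.27/211.4 = 0.006008
sqrt(0.006008) = 0.077509
xi = 0.265 / 0.077509 = 3.418980
R = 1.6 * xi * H0 = 1.6 * 3.418980 * 1.27
R = 6.9474 m

6.9474


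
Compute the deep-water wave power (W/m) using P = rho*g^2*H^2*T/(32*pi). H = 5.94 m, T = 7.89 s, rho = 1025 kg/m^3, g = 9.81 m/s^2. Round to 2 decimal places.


P = rho * g^2 * H^2 * T / (32 * pi)
P = 1025 * 9.81^2 * 5.94^2 * 7.89 / (32 * pi)
P = 1025 * 96.2361 * 35.2836 * 7.89 / 100.53096
P = 273156.74 W/m

273156.74


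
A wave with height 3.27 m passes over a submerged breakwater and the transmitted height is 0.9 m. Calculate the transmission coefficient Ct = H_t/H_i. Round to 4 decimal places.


Ct = H_t / H_i
Ct = 0.9 / 3.27
Ct = 0.2752

0.2752


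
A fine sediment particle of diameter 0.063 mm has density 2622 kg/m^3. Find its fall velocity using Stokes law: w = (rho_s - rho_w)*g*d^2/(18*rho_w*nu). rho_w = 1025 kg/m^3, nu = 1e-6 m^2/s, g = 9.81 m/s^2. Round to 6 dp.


w = (rho_s - rho_w) * g * d^2 / (18 * rho_w * nu)
d = 0.063 mm = 0.000063 m
rho_s - rho_w = 2622 - 1025 = 1597
Numerator = 1597 * 9.81 * (0.000063)^2 = 0.000062180616
Denominator = 18 * 1025 * 1e-6 = 0.018450
w = 0.003370 m/s

0.003370


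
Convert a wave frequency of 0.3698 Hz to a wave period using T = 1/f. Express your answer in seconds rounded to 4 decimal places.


T = 1 / f
T = 1 / 0.3698
T = 2.7042 s

2.7042


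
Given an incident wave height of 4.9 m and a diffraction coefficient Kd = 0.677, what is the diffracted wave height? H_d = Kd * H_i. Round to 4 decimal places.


H_d = Kd * H_i
H_d = 0.677 * 4.9
H_d = 3.3173 m

3.3173


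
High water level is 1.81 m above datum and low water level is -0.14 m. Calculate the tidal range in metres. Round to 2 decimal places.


Tidal range = High water - Low water
Tidal range = 1.81 - (-0.14)
Tidal range = 1.95 m

1.95


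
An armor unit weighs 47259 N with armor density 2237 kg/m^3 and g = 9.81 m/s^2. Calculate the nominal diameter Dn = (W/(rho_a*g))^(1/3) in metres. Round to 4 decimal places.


V = W / (rho_a * g)
V = 47259 / (2237 * 9.81)
V = 47259 / 21944.97
V = 2.153523 m^3
Dn = V^(1/3) = 2.153523^(1/3)
Dn = 1.2914 m

1.2914


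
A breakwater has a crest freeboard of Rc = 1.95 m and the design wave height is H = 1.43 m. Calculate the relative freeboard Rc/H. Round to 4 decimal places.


Relative freeboard = Rc / H
= 1.95 / 1.43
= 1.3636

1.3636


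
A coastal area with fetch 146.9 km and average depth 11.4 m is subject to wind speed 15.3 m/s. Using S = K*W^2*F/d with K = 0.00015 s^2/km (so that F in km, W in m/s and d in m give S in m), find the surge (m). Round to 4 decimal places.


S = K * W^2 * F / d
W^2 = 15.3^2 = 234.09
S = 0.00015 * 234.09 * 146.9 / 11.4
Numerator = 0.00015 * 234.09 * 146.9 = 5.158173
S = 5.158173 / 11.4 = 0.4525 m

0.4525


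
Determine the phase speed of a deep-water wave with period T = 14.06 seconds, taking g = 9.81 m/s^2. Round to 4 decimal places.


We use the deep-water celerity formula:
C = g * T / (2 * pi)
C = 9.81 * 14.06 / (2 * 3.14159...)
C = 137.928600 / 6.283185
C = 21.9520 m/s

21.9520


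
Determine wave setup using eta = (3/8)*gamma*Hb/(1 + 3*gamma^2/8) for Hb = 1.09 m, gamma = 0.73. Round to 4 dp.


eta = (3/8) * gamma * Hb / (1 + 3*gamma^2/8)
Numerator = (3/8) * 0.73 * 1.09 = 0.298388
Denominator = 1 + 3*0.73^2/8 = 1 + 0.199838 = 1.199838
eta = 0.298388 / 1.199838
eta = 0.2487 m

0.2487


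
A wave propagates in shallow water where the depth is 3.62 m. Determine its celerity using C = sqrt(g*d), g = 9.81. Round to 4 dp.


Using the shallow-water approximation:
C = sqrt(g * d) = sqrt(9.81 * 3.62)
C = sqrt(35.5122)
C = 5.9592 m/s

5.9592


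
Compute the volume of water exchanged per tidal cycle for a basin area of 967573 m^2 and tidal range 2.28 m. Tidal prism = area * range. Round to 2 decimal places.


Tidal prism = Area * Tidal range
P = 967573 * 2.28
P = 2206066.44 m^3

2206066.44


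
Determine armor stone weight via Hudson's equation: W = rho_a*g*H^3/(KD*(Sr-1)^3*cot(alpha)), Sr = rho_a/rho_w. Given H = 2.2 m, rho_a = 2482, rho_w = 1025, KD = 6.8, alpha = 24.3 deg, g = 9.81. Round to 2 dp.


Sr = rho_a / rho_w = 2482 / 1025 = 2.421463
(Sr - 1) = 1.421463
(Sr - 1)^3 = 2.872150
cot(24.3) = 1 / tan(24.3) = 1 / 0.451517 = 2.214754
Numerator = 2482 * 9.81 * 2.2^3 = 259261.9762
Denominator = 6.8 * 2.872150 * 2.214754 = 43.255523
W = 259261.9762 / 43.255523
W = 5993.73 N

5993.73


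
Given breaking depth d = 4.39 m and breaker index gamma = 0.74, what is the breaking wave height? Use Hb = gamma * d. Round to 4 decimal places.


Hb = gamma * d
Hb = 0.74 * 4.39
Hb = 3.2486 m

3.2486


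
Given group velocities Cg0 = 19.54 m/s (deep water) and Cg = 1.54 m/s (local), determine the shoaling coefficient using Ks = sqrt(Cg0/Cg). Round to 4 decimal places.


Ks = sqrt(Cg0 / Cg)
Ks = sqrt(19.54 / 1.54)
Ks = sqrt(12.6883)
Ks = 3.5621

3.5621


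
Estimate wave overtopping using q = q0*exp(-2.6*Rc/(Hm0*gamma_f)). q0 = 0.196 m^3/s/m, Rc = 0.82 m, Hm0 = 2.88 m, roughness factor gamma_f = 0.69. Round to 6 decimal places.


q = q0 * exp(-2.6 * Rc / (Hm0 * gamma_f))
Exponent = -2.6 * 0.82 / (2.88 * 0.69)
= -2.6 * 0.82 / 1.9872
= -1.072866
exp(-1.072866) = 0.342027
q = 0.196 * 0.342027
q = 0.067037 m^3/s/m

0.067037


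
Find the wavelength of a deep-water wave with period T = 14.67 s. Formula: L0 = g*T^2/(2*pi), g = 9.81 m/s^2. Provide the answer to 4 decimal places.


L0 = g * T^2 / (2 * pi)
L0 = 9.81 * 14.67^2 / (2 * pi)
L0 = 9.81 * 215.2089 / 6.28319
L0 = 2111.1993 / 6.28319
L0 = 336.0078 m

336.0078


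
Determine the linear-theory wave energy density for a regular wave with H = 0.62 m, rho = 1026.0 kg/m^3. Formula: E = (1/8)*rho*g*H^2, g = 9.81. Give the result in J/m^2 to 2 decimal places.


E = (1/8) * rho * g * H^2
E = (1/8) * 1026.0 * 9.81 * 0.62^2
E = 0.125 * 1026.0 * 9.81 * 0.3844
E = 483.63 J/m^2

483.63


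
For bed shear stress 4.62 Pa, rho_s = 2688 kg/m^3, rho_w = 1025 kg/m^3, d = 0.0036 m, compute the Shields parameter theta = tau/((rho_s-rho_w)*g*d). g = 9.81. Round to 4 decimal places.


theta = tau / ((rho_s - rho_w) * g * d)
rho_s - rho_w = 2688 - 1025 = 1663
Denominator = 1663 * 9.81 * 0.0036 = 58.730508
theta = 4.62 / 58.730508
theta = 0.0787

0.0787


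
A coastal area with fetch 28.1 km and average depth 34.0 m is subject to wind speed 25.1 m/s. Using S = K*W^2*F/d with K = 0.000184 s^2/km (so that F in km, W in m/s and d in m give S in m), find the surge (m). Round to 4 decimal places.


S = K * W^2 * F / d
W^2 = 25.1^2 = 630.01
S = 0.000184 * 630.01 * 28.1 / 34.0
Numerator = 0.000184 * 630.01 * 28.1 = 3.257404
S = 3.257404 / 34.0 = 0.0958 m

0.0958


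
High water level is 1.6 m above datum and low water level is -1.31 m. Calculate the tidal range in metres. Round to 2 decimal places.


Tidal range = High water - Low water
Tidal range = 1.6 - (-1.31)
Tidal range = 2.91 m

2.91


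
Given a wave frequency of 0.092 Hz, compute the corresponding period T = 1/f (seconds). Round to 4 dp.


T = 1 / f
T = 1 / 0.092
T = 10.8696 s

10.8696


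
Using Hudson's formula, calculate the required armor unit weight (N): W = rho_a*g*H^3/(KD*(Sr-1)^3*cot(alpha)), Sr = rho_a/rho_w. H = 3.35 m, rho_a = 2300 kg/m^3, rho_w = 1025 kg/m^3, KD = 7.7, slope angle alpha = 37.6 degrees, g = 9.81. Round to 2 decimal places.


Sr = rho_a / rho_w = 2300 / 1025 = 2.243902
(Sr - 1) = 1.243902
(Sr - 1)^3 = 1.924682
cot(37.6) = 1 / tan(37.6) = 1 / 0.770104 = 1.298526
Numerator = 2300 * 9.81 * 3.35^3 = 848264.4461
Denominator = 7.7 * 1.924682 * 1.298526 = 19.244228
W = 848264.4461 / 19.244228
W = 44078.90 N

44078.90


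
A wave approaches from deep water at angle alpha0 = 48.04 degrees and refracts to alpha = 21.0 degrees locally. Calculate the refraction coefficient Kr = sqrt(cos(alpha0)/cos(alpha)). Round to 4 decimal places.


Kr = sqrt(cos(alpha0) / cos(alpha))
cos(48.04) = 0.668612
cos(21.0) = 0.933580
Kr = sqrt(0.668612 / 0.933580)
Kr = sqrt(0.716180)
Kr = 0.8463

0.8463


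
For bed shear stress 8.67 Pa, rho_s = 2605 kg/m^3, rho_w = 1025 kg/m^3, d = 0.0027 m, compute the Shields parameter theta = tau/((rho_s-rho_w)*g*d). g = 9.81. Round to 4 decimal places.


theta = tau / ((rho_s - rho_w) * g * d)
rho_s - rho_w = 2605 - 1025 = 1580
Denominator = 1580 * 9.81 * 0.0027 = 41.849460
theta = 8.67 / 41.849460
theta = 0.2072

0.2072


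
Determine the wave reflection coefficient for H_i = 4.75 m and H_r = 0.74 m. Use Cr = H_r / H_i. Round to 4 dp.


Cr = H_r / H_i
Cr = 0.74 / 4.75
Cr = 0.1558

0.1558


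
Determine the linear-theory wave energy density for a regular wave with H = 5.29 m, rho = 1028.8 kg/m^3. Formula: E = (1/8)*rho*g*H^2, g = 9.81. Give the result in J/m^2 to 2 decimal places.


E = (1/8) * rho * g * H^2
E = (1/8) * 1028.8 * 9.81 * 5.29^2
E = 0.125 * 1028.8 * 9.81 * 27.9841
E = 35303.79 J/m^2

35303.79


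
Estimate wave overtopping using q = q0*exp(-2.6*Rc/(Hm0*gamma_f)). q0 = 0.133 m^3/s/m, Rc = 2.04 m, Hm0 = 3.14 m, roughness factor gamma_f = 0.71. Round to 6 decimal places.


q = q0 * exp(-2.6 * Rc / (Hm0 * gamma_f))
Exponent = -2.6 * 2.04 / (3.14 * 0.71)
= -2.6 * 2.04 / 2.2294
= -2.379115
exp(-2.379115) = 0.092632
q = 0.133 * 0.092632
q = 0.012320 m^3/s/m

0.012320


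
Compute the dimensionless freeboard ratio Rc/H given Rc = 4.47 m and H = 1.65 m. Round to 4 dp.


Relative freeboard = Rc / H
= 4.47 / 1.65
= 2.7091

2.7091


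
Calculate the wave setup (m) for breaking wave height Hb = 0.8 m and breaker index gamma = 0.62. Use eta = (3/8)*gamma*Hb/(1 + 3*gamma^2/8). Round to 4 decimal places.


eta = (3/8) * gamma * Hb / (1 + 3*gamma^2/8)
Numerator = (3/8) * 0.62 * 0.8 = 0.186000
Denominator = 1 + 3*0.62^2/8 = 1 + 0.144150 = 1.144150
eta = 0.186000 / 1.144150
eta = 0.1626 m

0.1626


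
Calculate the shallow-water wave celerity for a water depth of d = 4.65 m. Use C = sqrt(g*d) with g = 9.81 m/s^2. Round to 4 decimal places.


Using the shallow-water approximation:
C = sqrt(g * d) = sqrt(9.81 * 4.65)
C = sqrt(45.6165)
C = 6.7540 m/s

6.7540


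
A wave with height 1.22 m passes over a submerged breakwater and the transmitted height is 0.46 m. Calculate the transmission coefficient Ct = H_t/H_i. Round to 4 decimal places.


Ct = H_t / H_i
Ct = 0.46 / 1.22
Ct = 0.3770

0.3770


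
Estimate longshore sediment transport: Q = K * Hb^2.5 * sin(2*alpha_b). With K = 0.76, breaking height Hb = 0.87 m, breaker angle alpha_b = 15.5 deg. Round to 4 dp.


Q = K * Hb^2.5 * sin(2 * alpha_b)
Hb^2.5 = 0.87^2.5 = 0.705989
sin(2 * 15.5) = sin(31.0) = 0.515038
Q = 0.76 * 0.705989 * 0.515038
Q = 0.2763 m^3/s

0.2763


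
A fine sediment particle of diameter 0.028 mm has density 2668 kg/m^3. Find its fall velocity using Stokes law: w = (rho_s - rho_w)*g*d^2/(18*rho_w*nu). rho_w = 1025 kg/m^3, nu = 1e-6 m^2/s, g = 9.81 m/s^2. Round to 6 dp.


w = (rho_s - rho_w) * g * d^2 / (18 * rho_w * nu)
d = 0.028 mm = 0.000028 m
rho_s - rho_w = 2668 - 1025 = 1643
Numerator = 1643 * 9.81 * (0.000028)^2 = 0.000012636379
Denominator = 18 * 1025 * 1e-6 = 0.018450
w = 0.000685 m/s

0.000685


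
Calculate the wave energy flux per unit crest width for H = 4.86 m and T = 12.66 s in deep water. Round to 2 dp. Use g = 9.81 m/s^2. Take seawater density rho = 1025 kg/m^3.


P = rho * g^2 * H^2 * T / (32 * pi)
P = 1025 * 9.81^2 * 4.86^2 * 12.66 / (32 * pi)
P = 1025 * 96.2361 * 23.6196 * 12.66 / 100.53096
P = 293405.52 W/m

293405.52


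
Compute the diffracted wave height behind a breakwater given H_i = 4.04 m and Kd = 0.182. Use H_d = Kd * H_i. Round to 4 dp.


H_d = Kd * H_i
H_d = 0.182 * 4.04
H_d = 0.7353 m

0.7353


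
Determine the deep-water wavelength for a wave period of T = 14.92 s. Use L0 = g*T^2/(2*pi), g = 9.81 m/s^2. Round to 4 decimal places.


L0 = g * T^2 / (2 * pi)
L0 = 9.81 * 14.92^2 / (2 * pi)
L0 = 9.81 * 222.6064 / 6.28319
L0 = 2183.7688 / 6.28319
L0 = 347.5576 m

347.5576


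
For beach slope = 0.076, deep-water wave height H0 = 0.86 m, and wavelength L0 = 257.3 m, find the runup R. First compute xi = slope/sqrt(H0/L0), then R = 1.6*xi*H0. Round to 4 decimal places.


xi = slope / sqrt(H0/L0)
H0/L0 = 0.86/257.3 = 0.003342
sqrt(0.003342) = 0.057814
xi = 0.076 / 0.057814 = 1.314572
R = 1.6 * xi * H0 = 1.6 * 1.314572 * 0.86
R = 1.8089 m

1.8089


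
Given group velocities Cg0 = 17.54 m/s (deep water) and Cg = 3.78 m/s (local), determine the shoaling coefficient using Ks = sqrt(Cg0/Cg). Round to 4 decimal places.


Ks = sqrt(Cg0 / Cg)
Ks = sqrt(17.54 / 3.78)
Ks = sqrt(4.6402)
Ks = 2.1541

2.1541


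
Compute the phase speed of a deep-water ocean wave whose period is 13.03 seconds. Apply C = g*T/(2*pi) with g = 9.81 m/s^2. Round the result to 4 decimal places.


We use the deep-water celerity formula:
C = g * T / (2 * pi)
C = 9.81 * 13.03 / (2 * 3.14159...)
C = 127.824300 / 6.283185
C = 20.3439 m/s

20.3439


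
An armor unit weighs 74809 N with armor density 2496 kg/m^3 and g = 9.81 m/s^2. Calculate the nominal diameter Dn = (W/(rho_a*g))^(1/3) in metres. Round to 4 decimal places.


V = W / (rho_a * g)
V = 74809 / (2496 * 9.81)
V = 74809 / 24485.76
V = 3.055204 m^3
Dn = V^(1/3) = 3.055204^(1/3)
Dn = 1.4510 m

1.4510


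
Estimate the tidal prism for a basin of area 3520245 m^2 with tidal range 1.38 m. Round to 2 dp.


Tidal prism = Area * Tidal range
P = 3520245 * 1.38
P = 4857938.10 m^3

4857938.10


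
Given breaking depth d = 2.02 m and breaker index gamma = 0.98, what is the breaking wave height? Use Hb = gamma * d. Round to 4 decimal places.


Hb = gamma * d
Hb = 0.98 * 2.02
Hb = 1.9796 m

1.9796


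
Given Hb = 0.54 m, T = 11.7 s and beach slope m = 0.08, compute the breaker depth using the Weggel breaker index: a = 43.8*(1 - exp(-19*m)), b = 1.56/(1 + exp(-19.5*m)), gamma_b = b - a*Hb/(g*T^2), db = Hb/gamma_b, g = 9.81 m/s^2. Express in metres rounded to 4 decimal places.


a = 43.8 * (1 - exp(-19 * m))
exp(-19 * 0.08) = exp(-1.5200) = 0.218712
a = 43.8 * (1 - 0.218712) = 34.220419
b = 1.56 / (1 + exp(-19.5 * m))
exp(-19.5 * 0.08) = exp(-1.5600) = 0.210136
b = 1.56 / (1 + 0.210136) = 1.289111
Hb / (g * T^2) = 0.54 / (9.81 * 11.7^2) = 0.54 / 1342.8909 = 0.00040212
gamma_b = b - a * Hb/(g*T^2) = 1.289111 - 34.220419 * 0.00040212 = 1.275351
db = Hb / gamma_b = 0.54 / 1.275351
db = 0.4234 m

0.4234
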